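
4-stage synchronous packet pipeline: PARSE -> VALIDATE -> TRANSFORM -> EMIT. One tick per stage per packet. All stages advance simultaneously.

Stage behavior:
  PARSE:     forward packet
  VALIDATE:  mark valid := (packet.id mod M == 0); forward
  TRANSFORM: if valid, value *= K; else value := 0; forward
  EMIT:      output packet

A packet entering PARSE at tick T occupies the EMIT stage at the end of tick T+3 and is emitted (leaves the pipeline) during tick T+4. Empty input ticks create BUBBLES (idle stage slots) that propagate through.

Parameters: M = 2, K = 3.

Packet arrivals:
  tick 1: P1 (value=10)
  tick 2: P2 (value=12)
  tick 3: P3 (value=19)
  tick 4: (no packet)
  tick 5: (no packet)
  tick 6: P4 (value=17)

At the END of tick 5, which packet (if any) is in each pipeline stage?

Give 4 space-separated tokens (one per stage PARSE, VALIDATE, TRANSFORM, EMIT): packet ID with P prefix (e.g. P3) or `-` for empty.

Answer: - - P3 P2

Derivation:
Tick 1: [PARSE:P1(v=10,ok=F), VALIDATE:-, TRANSFORM:-, EMIT:-] out:-; in:P1
Tick 2: [PARSE:P2(v=12,ok=F), VALIDATE:P1(v=10,ok=F), TRANSFORM:-, EMIT:-] out:-; in:P2
Tick 3: [PARSE:P3(v=19,ok=F), VALIDATE:P2(v=12,ok=T), TRANSFORM:P1(v=0,ok=F), EMIT:-] out:-; in:P3
Tick 4: [PARSE:-, VALIDATE:P3(v=19,ok=F), TRANSFORM:P2(v=36,ok=T), EMIT:P1(v=0,ok=F)] out:-; in:-
Tick 5: [PARSE:-, VALIDATE:-, TRANSFORM:P3(v=0,ok=F), EMIT:P2(v=36,ok=T)] out:P1(v=0); in:-
At end of tick 5: ['-', '-', 'P3', 'P2']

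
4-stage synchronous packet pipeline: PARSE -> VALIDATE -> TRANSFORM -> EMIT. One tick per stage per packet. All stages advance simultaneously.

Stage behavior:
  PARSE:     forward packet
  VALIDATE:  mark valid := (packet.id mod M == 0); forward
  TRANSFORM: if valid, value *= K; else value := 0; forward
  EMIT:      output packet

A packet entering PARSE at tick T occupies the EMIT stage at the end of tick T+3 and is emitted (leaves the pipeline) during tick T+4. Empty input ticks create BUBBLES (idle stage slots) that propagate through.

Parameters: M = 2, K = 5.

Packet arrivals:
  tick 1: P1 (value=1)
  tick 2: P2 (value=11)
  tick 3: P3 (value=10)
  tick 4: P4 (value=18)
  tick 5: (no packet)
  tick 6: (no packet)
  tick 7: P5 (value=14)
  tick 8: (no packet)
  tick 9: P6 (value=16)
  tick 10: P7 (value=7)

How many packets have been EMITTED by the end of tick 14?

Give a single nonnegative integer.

Answer: 7

Derivation:
Tick 1: [PARSE:P1(v=1,ok=F), VALIDATE:-, TRANSFORM:-, EMIT:-] out:-; in:P1
Tick 2: [PARSE:P2(v=11,ok=F), VALIDATE:P1(v=1,ok=F), TRANSFORM:-, EMIT:-] out:-; in:P2
Tick 3: [PARSE:P3(v=10,ok=F), VALIDATE:P2(v=11,ok=T), TRANSFORM:P1(v=0,ok=F), EMIT:-] out:-; in:P3
Tick 4: [PARSE:P4(v=18,ok=F), VALIDATE:P3(v=10,ok=F), TRANSFORM:P2(v=55,ok=T), EMIT:P1(v=0,ok=F)] out:-; in:P4
Tick 5: [PARSE:-, VALIDATE:P4(v=18,ok=T), TRANSFORM:P3(v=0,ok=F), EMIT:P2(v=55,ok=T)] out:P1(v=0); in:-
Tick 6: [PARSE:-, VALIDATE:-, TRANSFORM:P4(v=90,ok=T), EMIT:P3(v=0,ok=F)] out:P2(v=55); in:-
Tick 7: [PARSE:P5(v=14,ok=F), VALIDATE:-, TRANSFORM:-, EMIT:P4(v=90,ok=T)] out:P3(v=0); in:P5
Tick 8: [PARSE:-, VALIDATE:P5(v=14,ok=F), TRANSFORM:-, EMIT:-] out:P4(v=90); in:-
Tick 9: [PARSE:P6(v=16,ok=F), VALIDATE:-, TRANSFORM:P5(v=0,ok=F), EMIT:-] out:-; in:P6
Tick 10: [PARSE:P7(v=7,ok=F), VALIDATE:P6(v=16,ok=T), TRANSFORM:-, EMIT:P5(v=0,ok=F)] out:-; in:P7
Tick 11: [PARSE:-, VALIDATE:P7(v=7,ok=F), TRANSFORM:P6(v=80,ok=T), EMIT:-] out:P5(v=0); in:-
Tick 12: [PARSE:-, VALIDATE:-, TRANSFORM:P7(v=0,ok=F), EMIT:P6(v=80,ok=T)] out:-; in:-
Tick 13: [PARSE:-, VALIDATE:-, TRANSFORM:-, EMIT:P7(v=0,ok=F)] out:P6(v=80); in:-
Tick 14: [PARSE:-, VALIDATE:-, TRANSFORM:-, EMIT:-] out:P7(v=0); in:-
Emitted by tick 14: ['P1', 'P2', 'P3', 'P4', 'P5', 'P6', 'P7']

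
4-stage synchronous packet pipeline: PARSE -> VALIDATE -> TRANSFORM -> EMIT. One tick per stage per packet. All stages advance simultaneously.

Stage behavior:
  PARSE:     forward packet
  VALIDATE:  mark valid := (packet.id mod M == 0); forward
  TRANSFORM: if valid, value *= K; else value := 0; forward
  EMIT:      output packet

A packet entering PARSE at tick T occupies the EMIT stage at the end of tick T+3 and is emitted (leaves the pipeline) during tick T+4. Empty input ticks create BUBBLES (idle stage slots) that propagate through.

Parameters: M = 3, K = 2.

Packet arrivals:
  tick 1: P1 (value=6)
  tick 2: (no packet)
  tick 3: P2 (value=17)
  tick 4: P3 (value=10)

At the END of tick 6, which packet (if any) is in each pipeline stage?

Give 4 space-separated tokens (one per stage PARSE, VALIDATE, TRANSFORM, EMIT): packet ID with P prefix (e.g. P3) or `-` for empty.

Tick 1: [PARSE:P1(v=6,ok=F), VALIDATE:-, TRANSFORM:-, EMIT:-] out:-; in:P1
Tick 2: [PARSE:-, VALIDATE:P1(v=6,ok=F), TRANSFORM:-, EMIT:-] out:-; in:-
Tick 3: [PARSE:P2(v=17,ok=F), VALIDATE:-, TRANSFORM:P1(v=0,ok=F), EMIT:-] out:-; in:P2
Tick 4: [PARSE:P3(v=10,ok=F), VALIDATE:P2(v=17,ok=F), TRANSFORM:-, EMIT:P1(v=0,ok=F)] out:-; in:P3
Tick 5: [PARSE:-, VALIDATE:P3(v=10,ok=T), TRANSFORM:P2(v=0,ok=F), EMIT:-] out:P1(v=0); in:-
Tick 6: [PARSE:-, VALIDATE:-, TRANSFORM:P3(v=20,ok=T), EMIT:P2(v=0,ok=F)] out:-; in:-
At end of tick 6: ['-', '-', 'P3', 'P2']

Answer: - - P3 P2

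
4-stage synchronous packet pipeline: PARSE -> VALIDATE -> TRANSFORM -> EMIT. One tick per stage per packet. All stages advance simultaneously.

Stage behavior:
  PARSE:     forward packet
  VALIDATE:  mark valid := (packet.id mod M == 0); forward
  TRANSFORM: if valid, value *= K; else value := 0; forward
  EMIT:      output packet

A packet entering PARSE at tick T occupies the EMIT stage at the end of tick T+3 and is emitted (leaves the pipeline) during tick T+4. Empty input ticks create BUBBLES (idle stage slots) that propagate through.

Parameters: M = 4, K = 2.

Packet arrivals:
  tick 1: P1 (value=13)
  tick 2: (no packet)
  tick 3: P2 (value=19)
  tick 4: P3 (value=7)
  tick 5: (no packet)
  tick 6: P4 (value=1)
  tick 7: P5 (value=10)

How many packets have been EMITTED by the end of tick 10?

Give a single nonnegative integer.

Answer: 4

Derivation:
Tick 1: [PARSE:P1(v=13,ok=F), VALIDATE:-, TRANSFORM:-, EMIT:-] out:-; in:P1
Tick 2: [PARSE:-, VALIDATE:P1(v=13,ok=F), TRANSFORM:-, EMIT:-] out:-; in:-
Tick 3: [PARSE:P2(v=19,ok=F), VALIDATE:-, TRANSFORM:P1(v=0,ok=F), EMIT:-] out:-; in:P2
Tick 4: [PARSE:P3(v=7,ok=F), VALIDATE:P2(v=19,ok=F), TRANSFORM:-, EMIT:P1(v=0,ok=F)] out:-; in:P3
Tick 5: [PARSE:-, VALIDATE:P3(v=7,ok=F), TRANSFORM:P2(v=0,ok=F), EMIT:-] out:P1(v=0); in:-
Tick 6: [PARSE:P4(v=1,ok=F), VALIDATE:-, TRANSFORM:P3(v=0,ok=F), EMIT:P2(v=0,ok=F)] out:-; in:P4
Tick 7: [PARSE:P5(v=10,ok=F), VALIDATE:P4(v=1,ok=T), TRANSFORM:-, EMIT:P3(v=0,ok=F)] out:P2(v=0); in:P5
Tick 8: [PARSE:-, VALIDATE:P5(v=10,ok=F), TRANSFORM:P4(v=2,ok=T), EMIT:-] out:P3(v=0); in:-
Tick 9: [PARSE:-, VALIDATE:-, TRANSFORM:P5(v=0,ok=F), EMIT:P4(v=2,ok=T)] out:-; in:-
Tick 10: [PARSE:-, VALIDATE:-, TRANSFORM:-, EMIT:P5(v=0,ok=F)] out:P4(v=2); in:-
Emitted by tick 10: ['P1', 'P2', 'P3', 'P4']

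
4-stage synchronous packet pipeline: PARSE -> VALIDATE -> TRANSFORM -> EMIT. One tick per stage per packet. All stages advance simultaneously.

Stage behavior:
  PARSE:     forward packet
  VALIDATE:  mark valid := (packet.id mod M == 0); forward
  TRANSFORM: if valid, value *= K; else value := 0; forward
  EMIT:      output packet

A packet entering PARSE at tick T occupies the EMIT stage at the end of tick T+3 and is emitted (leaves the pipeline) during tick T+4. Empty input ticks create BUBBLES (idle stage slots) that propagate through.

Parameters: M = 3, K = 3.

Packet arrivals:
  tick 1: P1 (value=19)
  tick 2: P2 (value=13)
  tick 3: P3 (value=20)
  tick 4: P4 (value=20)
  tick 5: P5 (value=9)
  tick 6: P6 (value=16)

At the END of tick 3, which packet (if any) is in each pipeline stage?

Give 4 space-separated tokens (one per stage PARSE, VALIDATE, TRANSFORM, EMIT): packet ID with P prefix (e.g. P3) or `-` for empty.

Tick 1: [PARSE:P1(v=19,ok=F), VALIDATE:-, TRANSFORM:-, EMIT:-] out:-; in:P1
Tick 2: [PARSE:P2(v=13,ok=F), VALIDATE:P1(v=19,ok=F), TRANSFORM:-, EMIT:-] out:-; in:P2
Tick 3: [PARSE:P3(v=20,ok=F), VALIDATE:P2(v=13,ok=F), TRANSFORM:P1(v=0,ok=F), EMIT:-] out:-; in:P3
At end of tick 3: ['P3', 'P2', 'P1', '-']

Answer: P3 P2 P1 -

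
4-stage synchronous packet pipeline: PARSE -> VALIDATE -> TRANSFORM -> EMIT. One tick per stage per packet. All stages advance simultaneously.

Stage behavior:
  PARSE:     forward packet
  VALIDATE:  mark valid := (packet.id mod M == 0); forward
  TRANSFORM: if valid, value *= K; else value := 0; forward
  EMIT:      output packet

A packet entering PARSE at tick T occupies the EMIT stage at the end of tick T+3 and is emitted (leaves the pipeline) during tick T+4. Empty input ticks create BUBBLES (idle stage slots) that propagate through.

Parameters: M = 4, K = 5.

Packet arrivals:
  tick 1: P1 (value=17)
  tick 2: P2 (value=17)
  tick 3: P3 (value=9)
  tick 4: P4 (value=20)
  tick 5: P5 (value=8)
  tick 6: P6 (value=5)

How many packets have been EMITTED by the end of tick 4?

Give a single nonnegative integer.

Answer: 0

Derivation:
Tick 1: [PARSE:P1(v=17,ok=F), VALIDATE:-, TRANSFORM:-, EMIT:-] out:-; in:P1
Tick 2: [PARSE:P2(v=17,ok=F), VALIDATE:P1(v=17,ok=F), TRANSFORM:-, EMIT:-] out:-; in:P2
Tick 3: [PARSE:P3(v=9,ok=F), VALIDATE:P2(v=17,ok=F), TRANSFORM:P1(v=0,ok=F), EMIT:-] out:-; in:P3
Tick 4: [PARSE:P4(v=20,ok=F), VALIDATE:P3(v=9,ok=F), TRANSFORM:P2(v=0,ok=F), EMIT:P1(v=0,ok=F)] out:-; in:P4
Emitted by tick 4: []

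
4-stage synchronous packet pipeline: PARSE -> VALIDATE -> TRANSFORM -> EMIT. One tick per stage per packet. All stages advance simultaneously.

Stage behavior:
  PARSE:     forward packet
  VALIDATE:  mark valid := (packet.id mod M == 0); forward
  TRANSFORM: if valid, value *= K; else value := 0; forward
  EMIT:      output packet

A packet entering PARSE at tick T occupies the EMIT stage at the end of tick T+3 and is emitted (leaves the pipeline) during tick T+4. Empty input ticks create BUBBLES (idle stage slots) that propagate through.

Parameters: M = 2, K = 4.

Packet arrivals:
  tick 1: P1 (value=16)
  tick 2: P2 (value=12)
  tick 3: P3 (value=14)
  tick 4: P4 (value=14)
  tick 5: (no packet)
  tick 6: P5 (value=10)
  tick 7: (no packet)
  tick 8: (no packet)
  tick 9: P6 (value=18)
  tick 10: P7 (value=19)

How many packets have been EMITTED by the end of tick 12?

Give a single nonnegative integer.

Answer: 5

Derivation:
Tick 1: [PARSE:P1(v=16,ok=F), VALIDATE:-, TRANSFORM:-, EMIT:-] out:-; in:P1
Tick 2: [PARSE:P2(v=12,ok=F), VALIDATE:P1(v=16,ok=F), TRANSFORM:-, EMIT:-] out:-; in:P2
Tick 3: [PARSE:P3(v=14,ok=F), VALIDATE:P2(v=12,ok=T), TRANSFORM:P1(v=0,ok=F), EMIT:-] out:-; in:P3
Tick 4: [PARSE:P4(v=14,ok=F), VALIDATE:P3(v=14,ok=F), TRANSFORM:P2(v=48,ok=T), EMIT:P1(v=0,ok=F)] out:-; in:P4
Tick 5: [PARSE:-, VALIDATE:P4(v=14,ok=T), TRANSFORM:P3(v=0,ok=F), EMIT:P2(v=48,ok=T)] out:P1(v=0); in:-
Tick 6: [PARSE:P5(v=10,ok=F), VALIDATE:-, TRANSFORM:P4(v=56,ok=T), EMIT:P3(v=0,ok=F)] out:P2(v=48); in:P5
Tick 7: [PARSE:-, VALIDATE:P5(v=10,ok=F), TRANSFORM:-, EMIT:P4(v=56,ok=T)] out:P3(v=0); in:-
Tick 8: [PARSE:-, VALIDATE:-, TRANSFORM:P5(v=0,ok=F), EMIT:-] out:P4(v=56); in:-
Tick 9: [PARSE:P6(v=18,ok=F), VALIDATE:-, TRANSFORM:-, EMIT:P5(v=0,ok=F)] out:-; in:P6
Tick 10: [PARSE:P7(v=19,ok=F), VALIDATE:P6(v=18,ok=T), TRANSFORM:-, EMIT:-] out:P5(v=0); in:P7
Tick 11: [PARSE:-, VALIDATE:P7(v=19,ok=F), TRANSFORM:P6(v=72,ok=T), EMIT:-] out:-; in:-
Tick 12: [PARSE:-, VALIDATE:-, TRANSFORM:P7(v=0,ok=F), EMIT:P6(v=72,ok=T)] out:-; in:-
Emitted by tick 12: ['P1', 'P2', 'P3', 'P4', 'P5']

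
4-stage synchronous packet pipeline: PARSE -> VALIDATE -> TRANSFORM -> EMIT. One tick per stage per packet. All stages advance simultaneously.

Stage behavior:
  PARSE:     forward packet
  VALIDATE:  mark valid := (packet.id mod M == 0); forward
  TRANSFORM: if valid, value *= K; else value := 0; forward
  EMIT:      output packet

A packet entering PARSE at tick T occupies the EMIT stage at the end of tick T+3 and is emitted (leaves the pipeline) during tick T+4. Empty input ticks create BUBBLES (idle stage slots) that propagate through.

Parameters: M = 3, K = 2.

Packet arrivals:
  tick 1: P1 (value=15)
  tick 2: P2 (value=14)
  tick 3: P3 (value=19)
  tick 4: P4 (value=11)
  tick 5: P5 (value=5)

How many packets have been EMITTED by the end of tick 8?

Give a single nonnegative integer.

Answer: 4

Derivation:
Tick 1: [PARSE:P1(v=15,ok=F), VALIDATE:-, TRANSFORM:-, EMIT:-] out:-; in:P1
Tick 2: [PARSE:P2(v=14,ok=F), VALIDATE:P1(v=15,ok=F), TRANSFORM:-, EMIT:-] out:-; in:P2
Tick 3: [PARSE:P3(v=19,ok=F), VALIDATE:P2(v=14,ok=F), TRANSFORM:P1(v=0,ok=F), EMIT:-] out:-; in:P3
Tick 4: [PARSE:P4(v=11,ok=F), VALIDATE:P3(v=19,ok=T), TRANSFORM:P2(v=0,ok=F), EMIT:P1(v=0,ok=F)] out:-; in:P4
Tick 5: [PARSE:P5(v=5,ok=F), VALIDATE:P4(v=11,ok=F), TRANSFORM:P3(v=38,ok=T), EMIT:P2(v=0,ok=F)] out:P1(v=0); in:P5
Tick 6: [PARSE:-, VALIDATE:P5(v=5,ok=F), TRANSFORM:P4(v=0,ok=F), EMIT:P3(v=38,ok=T)] out:P2(v=0); in:-
Tick 7: [PARSE:-, VALIDATE:-, TRANSFORM:P5(v=0,ok=F), EMIT:P4(v=0,ok=F)] out:P3(v=38); in:-
Tick 8: [PARSE:-, VALIDATE:-, TRANSFORM:-, EMIT:P5(v=0,ok=F)] out:P4(v=0); in:-
Emitted by tick 8: ['P1', 'P2', 'P3', 'P4']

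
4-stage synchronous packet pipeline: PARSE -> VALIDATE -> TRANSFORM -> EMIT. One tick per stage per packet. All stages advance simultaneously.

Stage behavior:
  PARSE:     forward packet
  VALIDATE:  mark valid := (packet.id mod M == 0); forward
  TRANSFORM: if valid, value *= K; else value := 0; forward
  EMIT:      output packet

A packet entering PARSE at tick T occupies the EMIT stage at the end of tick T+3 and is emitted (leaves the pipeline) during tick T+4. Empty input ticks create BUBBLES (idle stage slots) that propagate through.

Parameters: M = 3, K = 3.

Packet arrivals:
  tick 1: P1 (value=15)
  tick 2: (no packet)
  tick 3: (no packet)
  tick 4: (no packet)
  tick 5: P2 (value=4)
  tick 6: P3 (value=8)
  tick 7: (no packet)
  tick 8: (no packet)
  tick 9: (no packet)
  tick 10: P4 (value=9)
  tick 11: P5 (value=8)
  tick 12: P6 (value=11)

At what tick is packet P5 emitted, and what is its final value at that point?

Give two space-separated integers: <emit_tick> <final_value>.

Answer: 15 0

Derivation:
Tick 1: [PARSE:P1(v=15,ok=F), VALIDATE:-, TRANSFORM:-, EMIT:-] out:-; in:P1
Tick 2: [PARSE:-, VALIDATE:P1(v=15,ok=F), TRANSFORM:-, EMIT:-] out:-; in:-
Tick 3: [PARSE:-, VALIDATE:-, TRANSFORM:P1(v=0,ok=F), EMIT:-] out:-; in:-
Tick 4: [PARSE:-, VALIDATE:-, TRANSFORM:-, EMIT:P1(v=0,ok=F)] out:-; in:-
Tick 5: [PARSE:P2(v=4,ok=F), VALIDATE:-, TRANSFORM:-, EMIT:-] out:P1(v=0); in:P2
Tick 6: [PARSE:P3(v=8,ok=F), VALIDATE:P2(v=4,ok=F), TRANSFORM:-, EMIT:-] out:-; in:P3
Tick 7: [PARSE:-, VALIDATE:P3(v=8,ok=T), TRANSFORM:P2(v=0,ok=F), EMIT:-] out:-; in:-
Tick 8: [PARSE:-, VALIDATE:-, TRANSFORM:P3(v=24,ok=T), EMIT:P2(v=0,ok=F)] out:-; in:-
Tick 9: [PARSE:-, VALIDATE:-, TRANSFORM:-, EMIT:P3(v=24,ok=T)] out:P2(v=0); in:-
Tick 10: [PARSE:P4(v=9,ok=F), VALIDATE:-, TRANSFORM:-, EMIT:-] out:P3(v=24); in:P4
Tick 11: [PARSE:P5(v=8,ok=F), VALIDATE:P4(v=9,ok=F), TRANSFORM:-, EMIT:-] out:-; in:P5
Tick 12: [PARSE:P6(v=11,ok=F), VALIDATE:P5(v=8,ok=F), TRANSFORM:P4(v=0,ok=F), EMIT:-] out:-; in:P6
Tick 13: [PARSE:-, VALIDATE:P6(v=11,ok=T), TRANSFORM:P5(v=0,ok=F), EMIT:P4(v=0,ok=F)] out:-; in:-
Tick 14: [PARSE:-, VALIDATE:-, TRANSFORM:P6(v=33,ok=T), EMIT:P5(v=0,ok=F)] out:P4(v=0); in:-
Tick 15: [PARSE:-, VALIDATE:-, TRANSFORM:-, EMIT:P6(v=33,ok=T)] out:P5(v=0); in:-
Tick 16: [PARSE:-, VALIDATE:-, TRANSFORM:-, EMIT:-] out:P6(v=33); in:-
P5: arrives tick 11, valid=False (id=5, id%3=2), emit tick 15, final value 0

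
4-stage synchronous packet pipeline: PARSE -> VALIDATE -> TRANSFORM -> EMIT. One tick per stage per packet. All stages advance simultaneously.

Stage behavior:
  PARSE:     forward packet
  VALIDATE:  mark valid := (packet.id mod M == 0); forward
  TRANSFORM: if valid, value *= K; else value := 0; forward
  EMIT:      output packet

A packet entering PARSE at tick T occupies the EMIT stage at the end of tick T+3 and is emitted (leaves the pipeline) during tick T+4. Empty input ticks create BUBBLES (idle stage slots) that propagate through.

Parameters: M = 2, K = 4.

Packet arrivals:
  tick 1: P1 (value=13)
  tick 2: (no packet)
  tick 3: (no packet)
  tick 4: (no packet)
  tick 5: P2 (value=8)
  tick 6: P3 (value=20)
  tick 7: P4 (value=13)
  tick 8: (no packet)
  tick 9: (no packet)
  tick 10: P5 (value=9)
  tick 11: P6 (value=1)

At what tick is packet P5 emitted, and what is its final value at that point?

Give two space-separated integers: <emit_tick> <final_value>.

Tick 1: [PARSE:P1(v=13,ok=F), VALIDATE:-, TRANSFORM:-, EMIT:-] out:-; in:P1
Tick 2: [PARSE:-, VALIDATE:P1(v=13,ok=F), TRANSFORM:-, EMIT:-] out:-; in:-
Tick 3: [PARSE:-, VALIDATE:-, TRANSFORM:P1(v=0,ok=F), EMIT:-] out:-; in:-
Tick 4: [PARSE:-, VALIDATE:-, TRANSFORM:-, EMIT:P1(v=0,ok=F)] out:-; in:-
Tick 5: [PARSE:P2(v=8,ok=F), VALIDATE:-, TRANSFORM:-, EMIT:-] out:P1(v=0); in:P2
Tick 6: [PARSE:P3(v=20,ok=F), VALIDATE:P2(v=8,ok=T), TRANSFORM:-, EMIT:-] out:-; in:P3
Tick 7: [PARSE:P4(v=13,ok=F), VALIDATE:P3(v=20,ok=F), TRANSFORM:P2(v=32,ok=T), EMIT:-] out:-; in:P4
Tick 8: [PARSE:-, VALIDATE:P4(v=13,ok=T), TRANSFORM:P3(v=0,ok=F), EMIT:P2(v=32,ok=T)] out:-; in:-
Tick 9: [PARSE:-, VALIDATE:-, TRANSFORM:P4(v=52,ok=T), EMIT:P3(v=0,ok=F)] out:P2(v=32); in:-
Tick 10: [PARSE:P5(v=9,ok=F), VALIDATE:-, TRANSFORM:-, EMIT:P4(v=52,ok=T)] out:P3(v=0); in:P5
Tick 11: [PARSE:P6(v=1,ok=F), VALIDATE:P5(v=9,ok=F), TRANSFORM:-, EMIT:-] out:P4(v=52); in:P6
Tick 12: [PARSE:-, VALIDATE:P6(v=1,ok=T), TRANSFORM:P5(v=0,ok=F), EMIT:-] out:-; in:-
Tick 13: [PARSE:-, VALIDATE:-, TRANSFORM:P6(v=4,ok=T), EMIT:P5(v=0,ok=F)] out:-; in:-
Tick 14: [PARSE:-, VALIDATE:-, TRANSFORM:-, EMIT:P6(v=4,ok=T)] out:P5(v=0); in:-
Tick 15: [PARSE:-, VALIDATE:-, TRANSFORM:-, EMIT:-] out:P6(v=4); in:-
P5: arrives tick 10, valid=False (id=5, id%2=1), emit tick 14, final value 0

Answer: 14 0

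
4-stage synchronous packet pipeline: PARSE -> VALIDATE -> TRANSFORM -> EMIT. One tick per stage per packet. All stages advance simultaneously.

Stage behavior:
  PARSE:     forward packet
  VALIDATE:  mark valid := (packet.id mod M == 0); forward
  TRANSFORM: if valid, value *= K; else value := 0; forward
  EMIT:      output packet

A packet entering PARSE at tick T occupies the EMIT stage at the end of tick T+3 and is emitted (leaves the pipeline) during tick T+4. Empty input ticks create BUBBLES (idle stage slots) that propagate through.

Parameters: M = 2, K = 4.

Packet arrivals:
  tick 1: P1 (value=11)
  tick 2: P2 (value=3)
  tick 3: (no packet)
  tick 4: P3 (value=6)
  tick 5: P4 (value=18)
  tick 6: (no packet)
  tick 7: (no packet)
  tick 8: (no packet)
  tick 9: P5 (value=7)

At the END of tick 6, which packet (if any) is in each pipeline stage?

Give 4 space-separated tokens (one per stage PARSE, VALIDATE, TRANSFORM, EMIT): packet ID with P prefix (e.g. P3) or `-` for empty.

Tick 1: [PARSE:P1(v=11,ok=F), VALIDATE:-, TRANSFORM:-, EMIT:-] out:-; in:P1
Tick 2: [PARSE:P2(v=3,ok=F), VALIDATE:P1(v=11,ok=F), TRANSFORM:-, EMIT:-] out:-; in:P2
Tick 3: [PARSE:-, VALIDATE:P2(v=3,ok=T), TRANSFORM:P1(v=0,ok=F), EMIT:-] out:-; in:-
Tick 4: [PARSE:P3(v=6,ok=F), VALIDATE:-, TRANSFORM:P2(v=12,ok=T), EMIT:P1(v=0,ok=F)] out:-; in:P3
Tick 5: [PARSE:P4(v=18,ok=F), VALIDATE:P3(v=6,ok=F), TRANSFORM:-, EMIT:P2(v=12,ok=T)] out:P1(v=0); in:P4
Tick 6: [PARSE:-, VALIDATE:P4(v=18,ok=T), TRANSFORM:P3(v=0,ok=F), EMIT:-] out:P2(v=12); in:-
At end of tick 6: ['-', 'P4', 'P3', '-']

Answer: - P4 P3 -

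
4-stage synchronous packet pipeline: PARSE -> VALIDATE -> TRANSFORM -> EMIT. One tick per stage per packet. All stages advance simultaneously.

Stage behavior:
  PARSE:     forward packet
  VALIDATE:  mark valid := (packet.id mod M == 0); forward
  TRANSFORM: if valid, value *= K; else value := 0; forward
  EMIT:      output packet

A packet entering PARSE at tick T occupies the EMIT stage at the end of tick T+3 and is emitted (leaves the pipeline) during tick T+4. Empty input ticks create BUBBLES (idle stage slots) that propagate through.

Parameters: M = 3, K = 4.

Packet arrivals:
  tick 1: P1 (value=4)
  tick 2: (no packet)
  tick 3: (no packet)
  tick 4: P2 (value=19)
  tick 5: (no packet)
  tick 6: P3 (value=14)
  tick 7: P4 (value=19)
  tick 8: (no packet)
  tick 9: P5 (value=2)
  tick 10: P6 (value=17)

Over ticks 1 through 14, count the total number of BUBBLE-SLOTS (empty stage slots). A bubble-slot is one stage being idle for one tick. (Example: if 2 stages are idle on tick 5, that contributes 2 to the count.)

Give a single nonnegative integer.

Tick 1: [PARSE:P1(v=4,ok=F), VALIDATE:-, TRANSFORM:-, EMIT:-] out:-; bubbles=3
Tick 2: [PARSE:-, VALIDATE:P1(v=4,ok=F), TRANSFORM:-, EMIT:-] out:-; bubbles=3
Tick 3: [PARSE:-, VALIDATE:-, TRANSFORM:P1(v=0,ok=F), EMIT:-] out:-; bubbles=3
Tick 4: [PARSE:P2(v=19,ok=F), VALIDATE:-, TRANSFORM:-, EMIT:P1(v=0,ok=F)] out:-; bubbles=2
Tick 5: [PARSE:-, VALIDATE:P2(v=19,ok=F), TRANSFORM:-, EMIT:-] out:P1(v=0); bubbles=3
Tick 6: [PARSE:P3(v=14,ok=F), VALIDATE:-, TRANSFORM:P2(v=0,ok=F), EMIT:-] out:-; bubbles=2
Tick 7: [PARSE:P4(v=19,ok=F), VALIDATE:P3(v=14,ok=T), TRANSFORM:-, EMIT:P2(v=0,ok=F)] out:-; bubbles=1
Tick 8: [PARSE:-, VALIDATE:P4(v=19,ok=F), TRANSFORM:P3(v=56,ok=T), EMIT:-] out:P2(v=0); bubbles=2
Tick 9: [PARSE:P5(v=2,ok=F), VALIDATE:-, TRANSFORM:P4(v=0,ok=F), EMIT:P3(v=56,ok=T)] out:-; bubbles=1
Tick 10: [PARSE:P6(v=17,ok=F), VALIDATE:P5(v=2,ok=F), TRANSFORM:-, EMIT:P4(v=0,ok=F)] out:P3(v=56); bubbles=1
Tick 11: [PARSE:-, VALIDATE:P6(v=17,ok=T), TRANSFORM:P5(v=0,ok=F), EMIT:-] out:P4(v=0); bubbles=2
Tick 12: [PARSE:-, VALIDATE:-, TRANSFORM:P6(v=68,ok=T), EMIT:P5(v=0,ok=F)] out:-; bubbles=2
Tick 13: [PARSE:-, VALIDATE:-, TRANSFORM:-, EMIT:P6(v=68,ok=T)] out:P5(v=0); bubbles=3
Tick 14: [PARSE:-, VALIDATE:-, TRANSFORM:-, EMIT:-] out:P6(v=68); bubbles=4
Total bubble-slots: 32

Answer: 32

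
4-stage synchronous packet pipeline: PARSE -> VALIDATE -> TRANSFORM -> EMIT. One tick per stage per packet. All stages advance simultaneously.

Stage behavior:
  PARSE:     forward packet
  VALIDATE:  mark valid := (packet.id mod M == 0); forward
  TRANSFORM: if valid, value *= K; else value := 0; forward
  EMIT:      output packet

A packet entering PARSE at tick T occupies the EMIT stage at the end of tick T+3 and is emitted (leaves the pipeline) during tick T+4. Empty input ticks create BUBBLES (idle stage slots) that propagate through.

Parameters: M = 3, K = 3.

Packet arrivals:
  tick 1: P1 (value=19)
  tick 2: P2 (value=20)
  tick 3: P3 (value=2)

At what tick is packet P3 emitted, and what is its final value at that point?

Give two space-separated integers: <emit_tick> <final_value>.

Tick 1: [PARSE:P1(v=19,ok=F), VALIDATE:-, TRANSFORM:-, EMIT:-] out:-; in:P1
Tick 2: [PARSE:P2(v=20,ok=F), VALIDATE:P1(v=19,ok=F), TRANSFORM:-, EMIT:-] out:-; in:P2
Tick 3: [PARSE:P3(v=2,ok=F), VALIDATE:P2(v=20,ok=F), TRANSFORM:P1(v=0,ok=F), EMIT:-] out:-; in:P3
Tick 4: [PARSE:-, VALIDATE:P3(v=2,ok=T), TRANSFORM:P2(v=0,ok=F), EMIT:P1(v=0,ok=F)] out:-; in:-
Tick 5: [PARSE:-, VALIDATE:-, TRANSFORM:P3(v=6,ok=T), EMIT:P2(v=0,ok=F)] out:P1(v=0); in:-
Tick 6: [PARSE:-, VALIDATE:-, TRANSFORM:-, EMIT:P3(v=6,ok=T)] out:P2(v=0); in:-
Tick 7: [PARSE:-, VALIDATE:-, TRANSFORM:-, EMIT:-] out:P3(v=6); in:-
P3: arrives tick 3, valid=True (id=3, id%3=0), emit tick 7, final value 6

Answer: 7 6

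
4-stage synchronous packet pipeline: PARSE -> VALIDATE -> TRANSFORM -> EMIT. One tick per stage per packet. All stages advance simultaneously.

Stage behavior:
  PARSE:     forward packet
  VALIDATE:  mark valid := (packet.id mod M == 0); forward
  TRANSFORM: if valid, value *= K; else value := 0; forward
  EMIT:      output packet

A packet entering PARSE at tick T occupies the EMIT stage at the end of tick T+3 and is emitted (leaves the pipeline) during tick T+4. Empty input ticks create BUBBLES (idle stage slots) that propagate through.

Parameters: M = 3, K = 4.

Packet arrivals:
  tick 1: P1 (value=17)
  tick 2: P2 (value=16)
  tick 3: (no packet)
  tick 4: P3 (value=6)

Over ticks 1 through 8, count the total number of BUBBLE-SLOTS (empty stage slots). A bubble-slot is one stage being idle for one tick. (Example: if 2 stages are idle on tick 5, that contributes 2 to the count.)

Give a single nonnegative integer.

Answer: 20

Derivation:
Tick 1: [PARSE:P1(v=17,ok=F), VALIDATE:-, TRANSFORM:-, EMIT:-] out:-; bubbles=3
Tick 2: [PARSE:P2(v=16,ok=F), VALIDATE:P1(v=17,ok=F), TRANSFORM:-, EMIT:-] out:-; bubbles=2
Tick 3: [PARSE:-, VALIDATE:P2(v=16,ok=F), TRANSFORM:P1(v=0,ok=F), EMIT:-] out:-; bubbles=2
Tick 4: [PARSE:P3(v=6,ok=F), VALIDATE:-, TRANSFORM:P2(v=0,ok=F), EMIT:P1(v=0,ok=F)] out:-; bubbles=1
Tick 5: [PARSE:-, VALIDATE:P3(v=6,ok=T), TRANSFORM:-, EMIT:P2(v=0,ok=F)] out:P1(v=0); bubbles=2
Tick 6: [PARSE:-, VALIDATE:-, TRANSFORM:P3(v=24,ok=T), EMIT:-] out:P2(v=0); bubbles=3
Tick 7: [PARSE:-, VALIDATE:-, TRANSFORM:-, EMIT:P3(v=24,ok=T)] out:-; bubbles=3
Tick 8: [PARSE:-, VALIDATE:-, TRANSFORM:-, EMIT:-] out:P3(v=24); bubbles=4
Total bubble-slots: 20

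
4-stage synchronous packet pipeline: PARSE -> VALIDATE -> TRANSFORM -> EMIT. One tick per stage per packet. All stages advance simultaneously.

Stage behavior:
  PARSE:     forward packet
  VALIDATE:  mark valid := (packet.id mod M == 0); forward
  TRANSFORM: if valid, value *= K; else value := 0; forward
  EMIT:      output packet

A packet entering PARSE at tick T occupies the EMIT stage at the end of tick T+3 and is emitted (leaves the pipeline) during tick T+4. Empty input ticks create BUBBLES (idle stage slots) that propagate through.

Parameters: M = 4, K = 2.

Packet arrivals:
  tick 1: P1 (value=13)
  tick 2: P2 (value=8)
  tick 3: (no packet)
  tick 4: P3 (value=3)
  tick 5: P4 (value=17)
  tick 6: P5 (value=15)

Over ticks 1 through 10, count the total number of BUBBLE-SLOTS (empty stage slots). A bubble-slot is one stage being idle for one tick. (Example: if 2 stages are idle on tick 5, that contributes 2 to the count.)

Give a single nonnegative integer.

Tick 1: [PARSE:P1(v=13,ok=F), VALIDATE:-, TRANSFORM:-, EMIT:-] out:-; bubbles=3
Tick 2: [PARSE:P2(v=8,ok=F), VALIDATE:P1(v=13,ok=F), TRANSFORM:-, EMIT:-] out:-; bubbles=2
Tick 3: [PARSE:-, VALIDATE:P2(v=8,ok=F), TRANSFORM:P1(v=0,ok=F), EMIT:-] out:-; bubbles=2
Tick 4: [PARSE:P3(v=3,ok=F), VALIDATE:-, TRANSFORM:P2(v=0,ok=F), EMIT:P1(v=0,ok=F)] out:-; bubbles=1
Tick 5: [PARSE:P4(v=17,ok=F), VALIDATE:P3(v=3,ok=F), TRANSFORM:-, EMIT:P2(v=0,ok=F)] out:P1(v=0); bubbles=1
Tick 6: [PARSE:P5(v=15,ok=F), VALIDATE:P4(v=17,ok=T), TRANSFORM:P3(v=0,ok=F), EMIT:-] out:P2(v=0); bubbles=1
Tick 7: [PARSE:-, VALIDATE:P5(v=15,ok=F), TRANSFORM:P4(v=34,ok=T), EMIT:P3(v=0,ok=F)] out:-; bubbles=1
Tick 8: [PARSE:-, VALIDATE:-, TRANSFORM:P5(v=0,ok=F), EMIT:P4(v=34,ok=T)] out:P3(v=0); bubbles=2
Tick 9: [PARSE:-, VALIDATE:-, TRANSFORM:-, EMIT:P5(v=0,ok=F)] out:P4(v=34); bubbles=3
Tick 10: [PARSE:-, VALIDATE:-, TRANSFORM:-, EMIT:-] out:P5(v=0); bubbles=4
Total bubble-slots: 20

Answer: 20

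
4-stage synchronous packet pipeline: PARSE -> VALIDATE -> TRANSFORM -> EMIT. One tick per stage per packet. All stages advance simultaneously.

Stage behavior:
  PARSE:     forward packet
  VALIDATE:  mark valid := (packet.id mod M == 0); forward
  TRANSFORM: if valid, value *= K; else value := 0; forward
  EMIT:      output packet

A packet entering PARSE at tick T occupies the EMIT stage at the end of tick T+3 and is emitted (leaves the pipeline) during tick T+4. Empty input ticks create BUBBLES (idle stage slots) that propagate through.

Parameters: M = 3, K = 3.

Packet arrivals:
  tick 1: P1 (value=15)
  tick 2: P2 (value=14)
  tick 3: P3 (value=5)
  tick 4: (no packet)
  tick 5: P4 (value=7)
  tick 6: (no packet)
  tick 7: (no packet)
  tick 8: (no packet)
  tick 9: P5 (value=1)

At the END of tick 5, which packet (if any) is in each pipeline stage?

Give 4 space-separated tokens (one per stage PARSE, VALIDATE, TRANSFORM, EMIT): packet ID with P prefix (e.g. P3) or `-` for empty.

Tick 1: [PARSE:P1(v=15,ok=F), VALIDATE:-, TRANSFORM:-, EMIT:-] out:-; in:P1
Tick 2: [PARSE:P2(v=14,ok=F), VALIDATE:P1(v=15,ok=F), TRANSFORM:-, EMIT:-] out:-; in:P2
Tick 3: [PARSE:P3(v=5,ok=F), VALIDATE:P2(v=14,ok=F), TRANSFORM:P1(v=0,ok=F), EMIT:-] out:-; in:P3
Tick 4: [PARSE:-, VALIDATE:P3(v=5,ok=T), TRANSFORM:P2(v=0,ok=F), EMIT:P1(v=0,ok=F)] out:-; in:-
Tick 5: [PARSE:P4(v=7,ok=F), VALIDATE:-, TRANSFORM:P3(v=15,ok=T), EMIT:P2(v=0,ok=F)] out:P1(v=0); in:P4
At end of tick 5: ['P4', '-', 'P3', 'P2']

Answer: P4 - P3 P2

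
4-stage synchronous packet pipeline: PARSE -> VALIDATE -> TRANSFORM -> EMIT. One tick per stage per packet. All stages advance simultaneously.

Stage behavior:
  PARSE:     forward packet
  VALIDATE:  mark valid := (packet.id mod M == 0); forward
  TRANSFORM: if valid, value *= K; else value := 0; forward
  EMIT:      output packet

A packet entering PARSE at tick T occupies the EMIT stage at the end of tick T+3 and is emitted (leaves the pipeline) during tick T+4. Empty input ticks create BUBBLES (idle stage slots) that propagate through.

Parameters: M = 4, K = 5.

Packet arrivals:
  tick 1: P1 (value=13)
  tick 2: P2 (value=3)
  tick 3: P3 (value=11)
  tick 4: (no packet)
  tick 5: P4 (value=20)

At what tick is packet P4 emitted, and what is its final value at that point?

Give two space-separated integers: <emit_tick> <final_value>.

Answer: 9 100

Derivation:
Tick 1: [PARSE:P1(v=13,ok=F), VALIDATE:-, TRANSFORM:-, EMIT:-] out:-; in:P1
Tick 2: [PARSE:P2(v=3,ok=F), VALIDATE:P1(v=13,ok=F), TRANSFORM:-, EMIT:-] out:-; in:P2
Tick 3: [PARSE:P3(v=11,ok=F), VALIDATE:P2(v=3,ok=F), TRANSFORM:P1(v=0,ok=F), EMIT:-] out:-; in:P3
Tick 4: [PARSE:-, VALIDATE:P3(v=11,ok=F), TRANSFORM:P2(v=0,ok=F), EMIT:P1(v=0,ok=F)] out:-; in:-
Tick 5: [PARSE:P4(v=20,ok=F), VALIDATE:-, TRANSFORM:P3(v=0,ok=F), EMIT:P2(v=0,ok=F)] out:P1(v=0); in:P4
Tick 6: [PARSE:-, VALIDATE:P4(v=20,ok=T), TRANSFORM:-, EMIT:P3(v=0,ok=F)] out:P2(v=0); in:-
Tick 7: [PARSE:-, VALIDATE:-, TRANSFORM:P4(v=100,ok=T), EMIT:-] out:P3(v=0); in:-
Tick 8: [PARSE:-, VALIDATE:-, TRANSFORM:-, EMIT:P4(v=100,ok=T)] out:-; in:-
Tick 9: [PARSE:-, VALIDATE:-, TRANSFORM:-, EMIT:-] out:P4(v=100); in:-
P4: arrives tick 5, valid=True (id=4, id%4=0), emit tick 9, final value 100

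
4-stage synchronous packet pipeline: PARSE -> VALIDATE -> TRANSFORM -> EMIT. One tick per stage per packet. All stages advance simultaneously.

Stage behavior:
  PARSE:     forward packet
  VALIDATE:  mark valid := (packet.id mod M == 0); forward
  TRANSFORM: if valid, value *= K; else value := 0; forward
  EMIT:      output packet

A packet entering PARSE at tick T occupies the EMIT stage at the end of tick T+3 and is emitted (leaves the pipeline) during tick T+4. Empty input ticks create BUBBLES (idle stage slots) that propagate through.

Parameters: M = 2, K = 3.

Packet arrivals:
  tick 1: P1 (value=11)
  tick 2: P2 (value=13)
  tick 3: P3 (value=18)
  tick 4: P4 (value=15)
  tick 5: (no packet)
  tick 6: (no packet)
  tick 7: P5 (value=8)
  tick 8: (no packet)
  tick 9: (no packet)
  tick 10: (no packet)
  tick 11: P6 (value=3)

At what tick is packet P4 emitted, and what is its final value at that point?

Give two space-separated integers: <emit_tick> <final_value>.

Answer: 8 45

Derivation:
Tick 1: [PARSE:P1(v=11,ok=F), VALIDATE:-, TRANSFORM:-, EMIT:-] out:-; in:P1
Tick 2: [PARSE:P2(v=13,ok=F), VALIDATE:P1(v=11,ok=F), TRANSFORM:-, EMIT:-] out:-; in:P2
Tick 3: [PARSE:P3(v=18,ok=F), VALIDATE:P2(v=13,ok=T), TRANSFORM:P1(v=0,ok=F), EMIT:-] out:-; in:P3
Tick 4: [PARSE:P4(v=15,ok=F), VALIDATE:P3(v=18,ok=F), TRANSFORM:P2(v=39,ok=T), EMIT:P1(v=0,ok=F)] out:-; in:P4
Tick 5: [PARSE:-, VALIDATE:P4(v=15,ok=T), TRANSFORM:P3(v=0,ok=F), EMIT:P2(v=39,ok=T)] out:P1(v=0); in:-
Tick 6: [PARSE:-, VALIDATE:-, TRANSFORM:P4(v=45,ok=T), EMIT:P3(v=0,ok=F)] out:P2(v=39); in:-
Tick 7: [PARSE:P5(v=8,ok=F), VALIDATE:-, TRANSFORM:-, EMIT:P4(v=45,ok=T)] out:P3(v=0); in:P5
Tick 8: [PARSE:-, VALIDATE:P5(v=8,ok=F), TRANSFORM:-, EMIT:-] out:P4(v=45); in:-
Tick 9: [PARSE:-, VALIDATE:-, TRANSFORM:P5(v=0,ok=F), EMIT:-] out:-; in:-
Tick 10: [PARSE:-, VALIDATE:-, TRANSFORM:-, EMIT:P5(v=0,ok=F)] out:-; in:-
Tick 11: [PARSE:P6(v=3,ok=F), VALIDATE:-, TRANSFORM:-, EMIT:-] out:P5(v=0); in:P6
Tick 12: [PARSE:-, VALIDATE:P6(v=3,ok=T), TRANSFORM:-, EMIT:-] out:-; in:-
Tick 13: [PARSE:-, VALIDATE:-, TRANSFORM:P6(v=9,ok=T), EMIT:-] out:-; in:-
Tick 14: [PARSE:-, VALIDATE:-, TRANSFORM:-, EMIT:P6(v=9,ok=T)] out:-; in:-
Tick 15: [PARSE:-, VALIDATE:-, TRANSFORM:-, EMIT:-] out:P6(v=9); in:-
P4: arrives tick 4, valid=True (id=4, id%2=0), emit tick 8, final value 45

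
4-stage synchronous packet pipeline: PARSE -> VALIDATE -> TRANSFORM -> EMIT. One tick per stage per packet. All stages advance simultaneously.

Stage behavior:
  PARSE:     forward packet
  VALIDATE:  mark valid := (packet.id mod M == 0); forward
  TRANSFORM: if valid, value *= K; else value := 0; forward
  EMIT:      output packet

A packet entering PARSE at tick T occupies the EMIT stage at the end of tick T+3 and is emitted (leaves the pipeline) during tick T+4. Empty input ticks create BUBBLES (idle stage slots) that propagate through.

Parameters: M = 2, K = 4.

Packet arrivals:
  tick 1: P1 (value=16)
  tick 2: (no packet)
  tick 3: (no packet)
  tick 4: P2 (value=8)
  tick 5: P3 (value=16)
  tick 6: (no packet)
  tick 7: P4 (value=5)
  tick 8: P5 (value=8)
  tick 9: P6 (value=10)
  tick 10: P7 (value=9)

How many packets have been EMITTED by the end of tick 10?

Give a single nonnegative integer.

Answer: 3

Derivation:
Tick 1: [PARSE:P1(v=16,ok=F), VALIDATE:-, TRANSFORM:-, EMIT:-] out:-; in:P1
Tick 2: [PARSE:-, VALIDATE:P1(v=16,ok=F), TRANSFORM:-, EMIT:-] out:-; in:-
Tick 3: [PARSE:-, VALIDATE:-, TRANSFORM:P1(v=0,ok=F), EMIT:-] out:-; in:-
Tick 4: [PARSE:P2(v=8,ok=F), VALIDATE:-, TRANSFORM:-, EMIT:P1(v=0,ok=F)] out:-; in:P2
Tick 5: [PARSE:P3(v=16,ok=F), VALIDATE:P2(v=8,ok=T), TRANSFORM:-, EMIT:-] out:P1(v=0); in:P3
Tick 6: [PARSE:-, VALIDATE:P3(v=16,ok=F), TRANSFORM:P2(v=32,ok=T), EMIT:-] out:-; in:-
Tick 7: [PARSE:P4(v=5,ok=F), VALIDATE:-, TRANSFORM:P3(v=0,ok=F), EMIT:P2(v=32,ok=T)] out:-; in:P4
Tick 8: [PARSE:P5(v=8,ok=F), VALIDATE:P4(v=5,ok=T), TRANSFORM:-, EMIT:P3(v=0,ok=F)] out:P2(v=32); in:P5
Tick 9: [PARSE:P6(v=10,ok=F), VALIDATE:P5(v=8,ok=F), TRANSFORM:P4(v=20,ok=T), EMIT:-] out:P3(v=0); in:P6
Tick 10: [PARSE:P7(v=9,ok=F), VALIDATE:P6(v=10,ok=T), TRANSFORM:P5(v=0,ok=F), EMIT:P4(v=20,ok=T)] out:-; in:P7
Emitted by tick 10: ['P1', 'P2', 'P3']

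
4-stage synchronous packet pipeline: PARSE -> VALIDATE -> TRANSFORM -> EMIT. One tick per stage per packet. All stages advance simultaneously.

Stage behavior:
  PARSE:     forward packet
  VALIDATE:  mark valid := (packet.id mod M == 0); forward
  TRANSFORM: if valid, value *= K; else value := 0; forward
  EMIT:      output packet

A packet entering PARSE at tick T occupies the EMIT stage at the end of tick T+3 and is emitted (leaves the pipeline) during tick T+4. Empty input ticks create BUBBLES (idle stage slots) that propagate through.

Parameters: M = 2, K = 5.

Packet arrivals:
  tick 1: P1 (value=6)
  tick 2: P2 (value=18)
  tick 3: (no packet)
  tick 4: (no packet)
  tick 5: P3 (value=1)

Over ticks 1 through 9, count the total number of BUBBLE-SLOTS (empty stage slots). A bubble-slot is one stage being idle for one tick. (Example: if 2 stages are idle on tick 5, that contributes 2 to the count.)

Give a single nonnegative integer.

Answer: 24

Derivation:
Tick 1: [PARSE:P1(v=6,ok=F), VALIDATE:-, TRANSFORM:-, EMIT:-] out:-; bubbles=3
Tick 2: [PARSE:P2(v=18,ok=F), VALIDATE:P1(v=6,ok=F), TRANSFORM:-, EMIT:-] out:-; bubbles=2
Tick 3: [PARSE:-, VALIDATE:P2(v=18,ok=T), TRANSFORM:P1(v=0,ok=F), EMIT:-] out:-; bubbles=2
Tick 4: [PARSE:-, VALIDATE:-, TRANSFORM:P2(v=90,ok=T), EMIT:P1(v=0,ok=F)] out:-; bubbles=2
Tick 5: [PARSE:P3(v=1,ok=F), VALIDATE:-, TRANSFORM:-, EMIT:P2(v=90,ok=T)] out:P1(v=0); bubbles=2
Tick 6: [PARSE:-, VALIDATE:P3(v=1,ok=F), TRANSFORM:-, EMIT:-] out:P2(v=90); bubbles=3
Tick 7: [PARSE:-, VALIDATE:-, TRANSFORM:P3(v=0,ok=F), EMIT:-] out:-; bubbles=3
Tick 8: [PARSE:-, VALIDATE:-, TRANSFORM:-, EMIT:P3(v=0,ok=F)] out:-; bubbles=3
Tick 9: [PARSE:-, VALIDATE:-, TRANSFORM:-, EMIT:-] out:P3(v=0); bubbles=4
Total bubble-slots: 24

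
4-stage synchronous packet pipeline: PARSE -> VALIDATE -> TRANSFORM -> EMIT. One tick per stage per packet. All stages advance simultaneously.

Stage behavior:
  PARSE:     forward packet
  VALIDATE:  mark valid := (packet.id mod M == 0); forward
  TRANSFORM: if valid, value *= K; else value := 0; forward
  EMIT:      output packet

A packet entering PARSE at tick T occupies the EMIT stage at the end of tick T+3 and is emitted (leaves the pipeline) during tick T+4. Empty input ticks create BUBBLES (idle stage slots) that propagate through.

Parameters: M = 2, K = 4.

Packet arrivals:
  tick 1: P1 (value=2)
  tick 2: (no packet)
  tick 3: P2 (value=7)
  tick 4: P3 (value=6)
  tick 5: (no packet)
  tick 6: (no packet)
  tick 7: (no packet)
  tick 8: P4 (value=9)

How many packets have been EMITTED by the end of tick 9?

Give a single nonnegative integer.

Answer: 3

Derivation:
Tick 1: [PARSE:P1(v=2,ok=F), VALIDATE:-, TRANSFORM:-, EMIT:-] out:-; in:P1
Tick 2: [PARSE:-, VALIDATE:P1(v=2,ok=F), TRANSFORM:-, EMIT:-] out:-; in:-
Tick 3: [PARSE:P2(v=7,ok=F), VALIDATE:-, TRANSFORM:P1(v=0,ok=F), EMIT:-] out:-; in:P2
Tick 4: [PARSE:P3(v=6,ok=F), VALIDATE:P2(v=7,ok=T), TRANSFORM:-, EMIT:P1(v=0,ok=F)] out:-; in:P3
Tick 5: [PARSE:-, VALIDATE:P3(v=6,ok=F), TRANSFORM:P2(v=28,ok=T), EMIT:-] out:P1(v=0); in:-
Tick 6: [PARSE:-, VALIDATE:-, TRANSFORM:P3(v=0,ok=F), EMIT:P2(v=28,ok=T)] out:-; in:-
Tick 7: [PARSE:-, VALIDATE:-, TRANSFORM:-, EMIT:P3(v=0,ok=F)] out:P2(v=28); in:-
Tick 8: [PARSE:P4(v=9,ok=F), VALIDATE:-, TRANSFORM:-, EMIT:-] out:P3(v=0); in:P4
Tick 9: [PARSE:-, VALIDATE:P4(v=9,ok=T), TRANSFORM:-, EMIT:-] out:-; in:-
Emitted by tick 9: ['P1', 'P2', 'P3']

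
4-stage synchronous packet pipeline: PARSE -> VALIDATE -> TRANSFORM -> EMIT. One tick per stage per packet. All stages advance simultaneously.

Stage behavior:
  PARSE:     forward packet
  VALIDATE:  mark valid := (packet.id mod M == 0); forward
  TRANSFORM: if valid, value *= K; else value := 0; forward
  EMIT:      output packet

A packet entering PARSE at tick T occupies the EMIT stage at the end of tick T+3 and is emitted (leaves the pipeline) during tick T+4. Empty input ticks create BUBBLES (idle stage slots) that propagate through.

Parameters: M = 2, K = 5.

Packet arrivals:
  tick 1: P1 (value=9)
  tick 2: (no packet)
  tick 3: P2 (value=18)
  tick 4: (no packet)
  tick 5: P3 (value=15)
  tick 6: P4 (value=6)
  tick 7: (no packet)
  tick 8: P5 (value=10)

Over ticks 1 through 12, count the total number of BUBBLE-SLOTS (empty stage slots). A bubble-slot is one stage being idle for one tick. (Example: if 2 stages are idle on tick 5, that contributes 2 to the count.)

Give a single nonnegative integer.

Tick 1: [PARSE:P1(v=9,ok=F), VALIDATE:-, TRANSFORM:-, EMIT:-] out:-; bubbles=3
Tick 2: [PARSE:-, VALIDATE:P1(v=9,ok=F), TRANSFORM:-, EMIT:-] out:-; bubbles=3
Tick 3: [PARSE:P2(v=18,ok=F), VALIDATE:-, TRANSFORM:P1(v=0,ok=F), EMIT:-] out:-; bubbles=2
Tick 4: [PARSE:-, VALIDATE:P2(v=18,ok=T), TRANSFORM:-, EMIT:P1(v=0,ok=F)] out:-; bubbles=2
Tick 5: [PARSE:P3(v=15,ok=F), VALIDATE:-, TRANSFORM:P2(v=90,ok=T), EMIT:-] out:P1(v=0); bubbles=2
Tick 6: [PARSE:P4(v=6,ok=F), VALIDATE:P3(v=15,ok=F), TRANSFORM:-, EMIT:P2(v=90,ok=T)] out:-; bubbles=1
Tick 7: [PARSE:-, VALIDATE:P4(v=6,ok=T), TRANSFORM:P3(v=0,ok=F), EMIT:-] out:P2(v=90); bubbles=2
Tick 8: [PARSE:P5(v=10,ok=F), VALIDATE:-, TRANSFORM:P4(v=30,ok=T), EMIT:P3(v=0,ok=F)] out:-; bubbles=1
Tick 9: [PARSE:-, VALIDATE:P5(v=10,ok=F), TRANSFORM:-, EMIT:P4(v=30,ok=T)] out:P3(v=0); bubbles=2
Tick 10: [PARSE:-, VALIDATE:-, TRANSFORM:P5(v=0,ok=F), EMIT:-] out:P4(v=30); bubbles=3
Tick 11: [PARSE:-, VALIDATE:-, TRANSFORM:-, EMIT:P5(v=0,ok=F)] out:-; bubbles=3
Tick 12: [PARSE:-, VALIDATE:-, TRANSFORM:-, EMIT:-] out:P5(v=0); bubbles=4
Total bubble-slots: 28

Answer: 28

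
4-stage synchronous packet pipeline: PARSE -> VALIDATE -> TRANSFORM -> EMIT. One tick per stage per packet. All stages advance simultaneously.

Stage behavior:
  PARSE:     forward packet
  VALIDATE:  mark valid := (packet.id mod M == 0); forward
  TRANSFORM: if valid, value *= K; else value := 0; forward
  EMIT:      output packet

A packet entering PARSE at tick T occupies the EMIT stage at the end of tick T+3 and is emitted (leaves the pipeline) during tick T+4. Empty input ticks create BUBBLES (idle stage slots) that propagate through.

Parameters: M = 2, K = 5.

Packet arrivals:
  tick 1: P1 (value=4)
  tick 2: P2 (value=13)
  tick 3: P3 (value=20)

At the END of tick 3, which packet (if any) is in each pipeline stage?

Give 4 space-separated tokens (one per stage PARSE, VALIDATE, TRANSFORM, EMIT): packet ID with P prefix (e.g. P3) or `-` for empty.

Tick 1: [PARSE:P1(v=4,ok=F), VALIDATE:-, TRANSFORM:-, EMIT:-] out:-; in:P1
Tick 2: [PARSE:P2(v=13,ok=F), VALIDATE:P1(v=4,ok=F), TRANSFORM:-, EMIT:-] out:-; in:P2
Tick 3: [PARSE:P3(v=20,ok=F), VALIDATE:P2(v=13,ok=T), TRANSFORM:P1(v=0,ok=F), EMIT:-] out:-; in:P3
At end of tick 3: ['P3', 'P2', 'P1', '-']

Answer: P3 P2 P1 -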